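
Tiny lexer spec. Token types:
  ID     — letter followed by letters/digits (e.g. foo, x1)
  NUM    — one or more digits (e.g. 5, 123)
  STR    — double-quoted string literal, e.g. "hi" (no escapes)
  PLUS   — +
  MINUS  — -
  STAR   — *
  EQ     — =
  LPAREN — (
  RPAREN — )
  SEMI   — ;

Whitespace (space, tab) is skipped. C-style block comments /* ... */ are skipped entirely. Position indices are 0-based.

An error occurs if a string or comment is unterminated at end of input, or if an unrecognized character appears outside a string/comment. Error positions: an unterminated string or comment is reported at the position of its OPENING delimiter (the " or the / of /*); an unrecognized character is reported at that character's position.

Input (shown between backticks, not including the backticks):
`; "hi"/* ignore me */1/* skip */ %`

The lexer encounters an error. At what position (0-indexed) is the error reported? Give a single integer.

pos=0: emit SEMI ';'
pos=2: enter STRING mode
pos=2: emit STR "hi" (now at pos=6)
pos=6: enter COMMENT mode (saw '/*')
exit COMMENT mode (now at pos=21)
pos=21: emit NUM '1' (now at pos=22)
pos=22: enter COMMENT mode (saw '/*')
exit COMMENT mode (now at pos=32)
pos=33: ERROR — unrecognized char '%'

Answer: 33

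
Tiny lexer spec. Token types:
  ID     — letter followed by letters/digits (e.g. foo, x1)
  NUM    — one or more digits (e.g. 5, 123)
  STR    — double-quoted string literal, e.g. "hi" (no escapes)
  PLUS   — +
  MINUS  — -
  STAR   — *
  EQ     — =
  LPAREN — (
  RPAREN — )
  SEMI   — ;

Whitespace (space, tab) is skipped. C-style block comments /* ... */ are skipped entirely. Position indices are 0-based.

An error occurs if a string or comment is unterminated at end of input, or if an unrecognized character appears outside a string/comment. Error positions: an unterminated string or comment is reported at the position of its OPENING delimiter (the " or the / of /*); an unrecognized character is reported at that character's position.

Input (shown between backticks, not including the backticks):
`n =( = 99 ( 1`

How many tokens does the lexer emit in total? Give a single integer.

pos=0: emit ID 'n' (now at pos=1)
pos=2: emit EQ '='
pos=3: emit LPAREN '('
pos=5: emit EQ '='
pos=7: emit NUM '99' (now at pos=9)
pos=10: emit LPAREN '('
pos=12: emit NUM '1' (now at pos=13)
DONE. 7 tokens: [ID, EQ, LPAREN, EQ, NUM, LPAREN, NUM]

Answer: 7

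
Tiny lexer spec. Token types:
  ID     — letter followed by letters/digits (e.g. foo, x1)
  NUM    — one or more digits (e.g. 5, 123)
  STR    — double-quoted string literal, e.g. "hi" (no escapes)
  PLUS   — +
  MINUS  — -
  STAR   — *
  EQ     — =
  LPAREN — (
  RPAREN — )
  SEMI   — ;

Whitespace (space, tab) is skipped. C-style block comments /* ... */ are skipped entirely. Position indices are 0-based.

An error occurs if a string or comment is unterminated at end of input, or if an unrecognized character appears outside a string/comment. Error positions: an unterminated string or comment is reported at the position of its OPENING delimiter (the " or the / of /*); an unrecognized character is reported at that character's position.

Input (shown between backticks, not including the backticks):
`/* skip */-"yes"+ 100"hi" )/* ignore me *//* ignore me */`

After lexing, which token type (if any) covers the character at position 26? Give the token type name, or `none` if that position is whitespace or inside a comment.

Answer: RPAREN

Derivation:
pos=0: enter COMMENT mode (saw '/*')
exit COMMENT mode (now at pos=10)
pos=10: emit MINUS '-'
pos=11: enter STRING mode
pos=11: emit STR "yes" (now at pos=16)
pos=16: emit PLUS '+'
pos=18: emit NUM '100' (now at pos=21)
pos=21: enter STRING mode
pos=21: emit STR "hi" (now at pos=25)
pos=26: emit RPAREN ')'
pos=27: enter COMMENT mode (saw '/*')
exit COMMENT mode (now at pos=42)
pos=42: enter COMMENT mode (saw '/*')
exit COMMENT mode (now at pos=57)
DONE. 6 tokens: [MINUS, STR, PLUS, NUM, STR, RPAREN]
Position 26: char is ')' -> RPAREN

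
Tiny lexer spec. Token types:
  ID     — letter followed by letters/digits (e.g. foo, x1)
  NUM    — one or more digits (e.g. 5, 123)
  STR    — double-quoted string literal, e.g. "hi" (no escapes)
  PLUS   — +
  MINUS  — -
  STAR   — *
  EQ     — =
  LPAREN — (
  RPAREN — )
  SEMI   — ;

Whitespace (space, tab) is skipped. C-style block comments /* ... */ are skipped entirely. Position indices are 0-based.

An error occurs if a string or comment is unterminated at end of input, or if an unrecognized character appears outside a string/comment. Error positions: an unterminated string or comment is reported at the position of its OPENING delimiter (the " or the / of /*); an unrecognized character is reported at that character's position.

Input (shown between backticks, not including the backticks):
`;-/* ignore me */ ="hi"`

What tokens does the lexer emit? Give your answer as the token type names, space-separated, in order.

Answer: SEMI MINUS EQ STR

Derivation:
pos=0: emit SEMI ';'
pos=1: emit MINUS '-'
pos=2: enter COMMENT mode (saw '/*')
exit COMMENT mode (now at pos=17)
pos=18: emit EQ '='
pos=19: enter STRING mode
pos=19: emit STR "hi" (now at pos=23)
DONE. 4 tokens: [SEMI, MINUS, EQ, STR]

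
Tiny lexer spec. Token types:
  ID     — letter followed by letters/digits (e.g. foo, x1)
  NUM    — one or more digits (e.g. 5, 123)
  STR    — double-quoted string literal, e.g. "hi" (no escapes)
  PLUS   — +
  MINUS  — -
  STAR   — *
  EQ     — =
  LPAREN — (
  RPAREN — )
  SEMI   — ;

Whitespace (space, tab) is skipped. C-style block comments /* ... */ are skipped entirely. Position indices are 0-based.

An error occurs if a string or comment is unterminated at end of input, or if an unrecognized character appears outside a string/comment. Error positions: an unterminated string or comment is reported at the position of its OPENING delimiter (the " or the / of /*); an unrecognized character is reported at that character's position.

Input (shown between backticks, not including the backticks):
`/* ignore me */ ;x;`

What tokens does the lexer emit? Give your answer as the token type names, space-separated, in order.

Answer: SEMI ID SEMI

Derivation:
pos=0: enter COMMENT mode (saw '/*')
exit COMMENT mode (now at pos=15)
pos=16: emit SEMI ';'
pos=17: emit ID 'x' (now at pos=18)
pos=18: emit SEMI ';'
DONE. 3 tokens: [SEMI, ID, SEMI]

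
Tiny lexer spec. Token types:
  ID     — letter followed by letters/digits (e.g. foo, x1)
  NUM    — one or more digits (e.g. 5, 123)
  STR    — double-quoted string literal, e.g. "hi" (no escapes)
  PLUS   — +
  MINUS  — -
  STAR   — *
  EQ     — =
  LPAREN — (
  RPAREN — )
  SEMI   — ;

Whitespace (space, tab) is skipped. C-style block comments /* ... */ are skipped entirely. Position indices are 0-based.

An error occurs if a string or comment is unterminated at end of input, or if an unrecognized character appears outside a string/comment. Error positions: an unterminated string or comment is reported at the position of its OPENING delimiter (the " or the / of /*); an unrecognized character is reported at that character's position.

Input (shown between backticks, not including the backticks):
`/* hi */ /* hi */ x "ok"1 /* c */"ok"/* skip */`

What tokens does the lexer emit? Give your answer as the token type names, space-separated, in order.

Answer: ID STR NUM STR

Derivation:
pos=0: enter COMMENT mode (saw '/*')
exit COMMENT mode (now at pos=8)
pos=9: enter COMMENT mode (saw '/*')
exit COMMENT mode (now at pos=17)
pos=18: emit ID 'x' (now at pos=19)
pos=20: enter STRING mode
pos=20: emit STR "ok" (now at pos=24)
pos=24: emit NUM '1' (now at pos=25)
pos=26: enter COMMENT mode (saw '/*')
exit COMMENT mode (now at pos=33)
pos=33: enter STRING mode
pos=33: emit STR "ok" (now at pos=37)
pos=37: enter COMMENT mode (saw '/*')
exit COMMENT mode (now at pos=47)
DONE. 4 tokens: [ID, STR, NUM, STR]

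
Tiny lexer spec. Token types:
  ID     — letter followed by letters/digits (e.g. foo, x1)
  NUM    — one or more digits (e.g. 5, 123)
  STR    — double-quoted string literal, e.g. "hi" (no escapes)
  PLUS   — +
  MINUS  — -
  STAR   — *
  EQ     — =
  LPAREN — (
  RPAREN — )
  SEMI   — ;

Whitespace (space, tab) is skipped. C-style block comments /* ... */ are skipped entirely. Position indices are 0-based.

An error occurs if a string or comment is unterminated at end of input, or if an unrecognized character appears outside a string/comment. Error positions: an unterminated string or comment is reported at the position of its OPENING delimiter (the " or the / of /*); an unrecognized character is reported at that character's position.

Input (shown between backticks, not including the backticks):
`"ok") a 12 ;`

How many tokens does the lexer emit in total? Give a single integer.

Answer: 5

Derivation:
pos=0: enter STRING mode
pos=0: emit STR "ok" (now at pos=4)
pos=4: emit RPAREN ')'
pos=6: emit ID 'a' (now at pos=7)
pos=8: emit NUM '12' (now at pos=10)
pos=11: emit SEMI ';'
DONE. 5 tokens: [STR, RPAREN, ID, NUM, SEMI]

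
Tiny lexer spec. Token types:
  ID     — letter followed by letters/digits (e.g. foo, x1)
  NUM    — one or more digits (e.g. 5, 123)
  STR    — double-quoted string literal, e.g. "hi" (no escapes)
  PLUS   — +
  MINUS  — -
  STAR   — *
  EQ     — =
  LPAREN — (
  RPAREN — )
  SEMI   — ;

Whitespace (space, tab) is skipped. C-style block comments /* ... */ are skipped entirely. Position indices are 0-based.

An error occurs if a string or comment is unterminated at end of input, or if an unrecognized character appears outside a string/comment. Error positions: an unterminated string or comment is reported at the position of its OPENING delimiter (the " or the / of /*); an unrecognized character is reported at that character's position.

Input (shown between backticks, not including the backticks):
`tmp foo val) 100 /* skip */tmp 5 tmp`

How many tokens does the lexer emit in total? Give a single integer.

Answer: 8

Derivation:
pos=0: emit ID 'tmp' (now at pos=3)
pos=4: emit ID 'foo' (now at pos=7)
pos=8: emit ID 'val' (now at pos=11)
pos=11: emit RPAREN ')'
pos=13: emit NUM '100' (now at pos=16)
pos=17: enter COMMENT mode (saw '/*')
exit COMMENT mode (now at pos=27)
pos=27: emit ID 'tmp' (now at pos=30)
pos=31: emit NUM '5' (now at pos=32)
pos=33: emit ID 'tmp' (now at pos=36)
DONE. 8 tokens: [ID, ID, ID, RPAREN, NUM, ID, NUM, ID]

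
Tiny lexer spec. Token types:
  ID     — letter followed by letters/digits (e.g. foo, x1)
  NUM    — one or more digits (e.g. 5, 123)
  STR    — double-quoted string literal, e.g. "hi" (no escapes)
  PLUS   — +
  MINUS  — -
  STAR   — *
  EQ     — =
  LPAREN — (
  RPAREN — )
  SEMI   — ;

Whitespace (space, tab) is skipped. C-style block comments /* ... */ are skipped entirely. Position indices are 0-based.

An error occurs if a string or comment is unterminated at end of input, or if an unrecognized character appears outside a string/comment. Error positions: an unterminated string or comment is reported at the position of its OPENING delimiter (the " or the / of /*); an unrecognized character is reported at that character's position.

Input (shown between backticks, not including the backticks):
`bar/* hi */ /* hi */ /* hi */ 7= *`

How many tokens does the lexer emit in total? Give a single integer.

pos=0: emit ID 'bar' (now at pos=3)
pos=3: enter COMMENT mode (saw '/*')
exit COMMENT mode (now at pos=11)
pos=12: enter COMMENT mode (saw '/*')
exit COMMENT mode (now at pos=20)
pos=21: enter COMMENT mode (saw '/*')
exit COMMENT mode (now at pos=29)
pos=30: emit NUM '7' (now at pos=31)
pos=31: emit EQ '='
pos=33: emit STAR '*'
DONE. 4 tokens: [ID, NUM, EQ, STAR]

Answer: 4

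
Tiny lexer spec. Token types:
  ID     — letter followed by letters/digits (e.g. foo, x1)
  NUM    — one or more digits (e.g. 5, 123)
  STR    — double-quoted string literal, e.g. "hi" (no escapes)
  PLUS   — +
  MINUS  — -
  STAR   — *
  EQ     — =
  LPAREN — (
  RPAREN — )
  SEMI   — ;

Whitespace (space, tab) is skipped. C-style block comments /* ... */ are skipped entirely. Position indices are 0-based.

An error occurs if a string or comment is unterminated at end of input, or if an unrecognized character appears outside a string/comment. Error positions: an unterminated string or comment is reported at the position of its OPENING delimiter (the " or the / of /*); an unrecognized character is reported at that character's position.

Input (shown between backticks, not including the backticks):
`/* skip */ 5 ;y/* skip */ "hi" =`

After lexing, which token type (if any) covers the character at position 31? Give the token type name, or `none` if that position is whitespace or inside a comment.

pos=0: enter COMMENT mode (saw '/*')
exit COMMENT mode (now at pos=10)
pos=11: emit NUM '5' (now at pos=12)
pos=13: emit SEMI ';'
pos=14: emit ID 'y' (now at pos=15)
pos=15: enter COMMENT mode (saw '/*')
exit COMMENT mode (now at pos=25)
pos=26: enter STRING mode
pos=26: emit STR "hi" (now at pos=30)
pos=31: emit EQ '='
DONE. 5 tokens: [NUM, SEMI, ID, STR, EQ]
Position 31: char is '=' -> EQ

Answer: EQ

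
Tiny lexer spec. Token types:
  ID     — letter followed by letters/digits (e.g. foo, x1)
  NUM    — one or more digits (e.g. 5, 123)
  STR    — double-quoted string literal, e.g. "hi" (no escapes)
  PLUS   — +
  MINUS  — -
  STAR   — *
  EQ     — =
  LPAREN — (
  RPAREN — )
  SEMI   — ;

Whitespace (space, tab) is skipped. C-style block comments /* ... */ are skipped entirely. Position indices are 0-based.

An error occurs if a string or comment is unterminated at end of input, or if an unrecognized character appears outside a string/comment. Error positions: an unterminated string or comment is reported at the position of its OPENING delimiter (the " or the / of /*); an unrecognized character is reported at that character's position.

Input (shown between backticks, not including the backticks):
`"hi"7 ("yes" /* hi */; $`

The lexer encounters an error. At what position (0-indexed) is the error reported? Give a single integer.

Answer: 23

Derivation:
pos=0: enter STRING mode
pos=0: emit STR "hi" (now at pos=4)
pos=4: emit NUM '7' (now at pos=5)
pos=6: emit LPAREN '('
pos=7: enter STRING mode
pos=7: emit STR "yes" (now at pos=12)
pos=13: enter COMMENT mode (saw '/*')
exit COMMENT mode (now at pos=21)
pos=21: emit SEMI ';'
pos=23: ERROR — unrecognized char '$'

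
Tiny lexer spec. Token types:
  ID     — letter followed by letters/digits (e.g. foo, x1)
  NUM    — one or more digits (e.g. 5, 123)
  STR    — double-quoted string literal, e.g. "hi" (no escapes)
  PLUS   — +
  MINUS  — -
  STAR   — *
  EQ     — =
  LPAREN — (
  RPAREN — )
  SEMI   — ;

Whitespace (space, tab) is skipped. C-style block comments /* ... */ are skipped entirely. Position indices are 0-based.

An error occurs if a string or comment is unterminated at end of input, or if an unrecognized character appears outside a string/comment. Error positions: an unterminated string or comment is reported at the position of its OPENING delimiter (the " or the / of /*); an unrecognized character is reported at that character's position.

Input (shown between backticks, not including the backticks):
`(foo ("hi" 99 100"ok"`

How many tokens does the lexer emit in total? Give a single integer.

Answer: 7

Derivation:
pos=0: emit LPAREN '('
pos=1: emit ID 'foo' (now at pos=4)
pos=5: emit LPAREN '('
pos=6: enter STRING mode
pos=6: emit STR "hi" (now at pos=10)
pos=11: emit NUM '99' (now at pos=13)
pos=14: emit NUM '100' (now at pos=17)
pos=17: enter STRING mode
pos=17: emit STR "ok" (now at pos=21)
DONE. 7 tokens: [LPAREN, ID, LPAREN, STR, NUM, NUM, STR]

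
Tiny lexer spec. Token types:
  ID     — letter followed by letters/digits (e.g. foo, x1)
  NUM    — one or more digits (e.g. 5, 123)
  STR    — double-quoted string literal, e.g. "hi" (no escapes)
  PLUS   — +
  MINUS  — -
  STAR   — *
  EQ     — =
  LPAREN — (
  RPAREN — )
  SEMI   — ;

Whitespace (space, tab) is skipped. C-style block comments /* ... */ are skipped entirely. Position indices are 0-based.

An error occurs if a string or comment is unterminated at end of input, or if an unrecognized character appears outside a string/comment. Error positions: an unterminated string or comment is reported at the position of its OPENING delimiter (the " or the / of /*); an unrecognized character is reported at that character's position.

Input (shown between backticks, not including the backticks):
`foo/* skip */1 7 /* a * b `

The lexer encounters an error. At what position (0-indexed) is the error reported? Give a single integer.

Answer: 17

Derivation:
pos=0: emit ID 'foo' (now at pos=3)
pos=3: enter COMMENT mode (saw '/*')
exit COMMENT mode (now at pos=13)
pos=13: emit NUM '1' (now at pos=14)
pos=15: emit NUM '7' (now at pos=16)
pos=17: enter COMMENT mode (saw '/*')
pos=17: ERROR — unterminated comment (reached EOF)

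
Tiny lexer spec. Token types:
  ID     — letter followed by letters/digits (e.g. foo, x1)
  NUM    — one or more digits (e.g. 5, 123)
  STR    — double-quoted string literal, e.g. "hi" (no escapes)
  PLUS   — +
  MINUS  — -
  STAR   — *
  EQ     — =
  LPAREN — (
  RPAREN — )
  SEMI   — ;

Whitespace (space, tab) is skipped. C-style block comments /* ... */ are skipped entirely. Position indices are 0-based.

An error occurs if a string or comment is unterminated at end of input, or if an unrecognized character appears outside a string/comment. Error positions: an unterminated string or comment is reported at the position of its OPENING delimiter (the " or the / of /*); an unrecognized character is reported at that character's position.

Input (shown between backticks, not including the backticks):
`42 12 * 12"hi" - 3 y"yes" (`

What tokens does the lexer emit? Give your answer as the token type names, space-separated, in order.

pos=0: emit NUM '42' (now at pos=2)
pos=3: emit NUM '12' (now at pos=5)
pos=6: emit STAR '*'
pos=8: emit NUM '12' (now at pos=10)
pos=10: enter STRING mode
pos=10: emit STR "hi" (now at pos=14)
pos=15: emit MINUS '-'
pos=17: emit NUM '3' (now at pos=18)
pos=19: emit ID 'y' (now at pos=20)
pos=20: enter STRING mode
pos=20: emit STR "yes" (now at pos=25)
pos=26: emit LPAREN '('
DONE. 10 tokens: [NUM, NUM, STAR, NUM, STR, MINUS, NUM, ID, STR, LPAREN]

Answer: NUM NUM STAR NUM STR MINUS NUM ID STR LPAREN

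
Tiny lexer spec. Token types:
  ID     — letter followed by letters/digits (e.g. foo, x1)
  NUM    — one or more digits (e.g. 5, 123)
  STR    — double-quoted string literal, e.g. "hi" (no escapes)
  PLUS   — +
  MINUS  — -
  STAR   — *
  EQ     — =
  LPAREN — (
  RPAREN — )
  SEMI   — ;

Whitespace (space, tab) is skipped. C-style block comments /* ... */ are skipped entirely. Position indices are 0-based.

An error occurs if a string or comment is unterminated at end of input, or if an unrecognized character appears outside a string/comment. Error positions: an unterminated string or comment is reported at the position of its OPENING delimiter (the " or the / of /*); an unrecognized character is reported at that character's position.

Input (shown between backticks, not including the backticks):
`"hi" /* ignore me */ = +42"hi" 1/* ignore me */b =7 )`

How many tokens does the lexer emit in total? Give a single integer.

Answer: 10

Derivation:
pos=0: enter STRING mode
pos=0: emit STR "hi" (now at pos=4)
pos=5: enter COMMENT mode (saw '/*')
exit COMMENT mode (now at pos=20)
pos=21: emit EQ '='
pos=23: emit PLUS '+'
pos=24: emit NUM '42' (now at pos=26)
pos=26: enter STRING mode
pos=26: emit STR "hi" (now at pos=30)
pos=31: emit NUM '1' (now at pos=32)
pos=32: enter COMMENT mode (saw '/*')
exit COMMENT mode (now at pos=47)
pos=47: emit ID 'b' (now at pos=48)
pos=49: emit EQ '='
pos=50: emit NUM '7' (now at pos=51)
pos=52: emit RPAREN ')'
DONE. 10 tokens: [STR, EQ, PLUS, NUM, STR, NUM, ID, EQ, NUM, RPAREN]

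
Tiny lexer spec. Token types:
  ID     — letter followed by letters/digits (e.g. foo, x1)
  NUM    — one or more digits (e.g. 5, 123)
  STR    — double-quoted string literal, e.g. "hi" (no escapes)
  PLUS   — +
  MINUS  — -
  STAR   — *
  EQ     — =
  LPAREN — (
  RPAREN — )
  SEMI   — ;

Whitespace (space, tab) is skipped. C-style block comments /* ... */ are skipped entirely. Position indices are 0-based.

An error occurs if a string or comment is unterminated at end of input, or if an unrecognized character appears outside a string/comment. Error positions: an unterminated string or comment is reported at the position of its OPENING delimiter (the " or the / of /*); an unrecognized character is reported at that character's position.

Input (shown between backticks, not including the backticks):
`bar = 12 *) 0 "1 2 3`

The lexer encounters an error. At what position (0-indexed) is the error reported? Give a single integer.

pos=0: emit ID 'bar' (now at pos=3)
pos=4: emit EQ '='
pos=6: emit NUM '12' (now at pos=8)
pos=9: emit STAR '*'
pos=10: emit RPAREN ')'
pos=12: emit NUM '0' (now at pos=13)
pos=14: enter STRING mode
pos=14: ERROR — unterminated string

Answer: 14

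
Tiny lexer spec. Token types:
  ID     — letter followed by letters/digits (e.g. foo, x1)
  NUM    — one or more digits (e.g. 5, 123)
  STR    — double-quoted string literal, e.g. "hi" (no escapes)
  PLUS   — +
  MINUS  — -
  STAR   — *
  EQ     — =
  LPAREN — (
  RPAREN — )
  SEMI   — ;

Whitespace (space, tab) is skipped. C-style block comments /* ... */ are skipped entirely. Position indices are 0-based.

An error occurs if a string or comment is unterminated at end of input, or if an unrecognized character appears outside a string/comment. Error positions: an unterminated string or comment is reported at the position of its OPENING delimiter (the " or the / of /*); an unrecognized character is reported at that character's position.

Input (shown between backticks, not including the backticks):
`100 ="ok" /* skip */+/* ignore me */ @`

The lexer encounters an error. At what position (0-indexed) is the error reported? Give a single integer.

pos=0: emit NUM '100' (now at pos=3)
pos=4: emit EQ '='
pos=5: enter STRING mode
pos=5: emit STR "ok" (now at pos=9)
pos=10: enter COMMENT mode (saw '/*')
exit COMMENT mode (now at pos=20)
pos=20: emit PLUS '+'
pos=21: enter COMMENT mode (saw '/*')
exit COMMENT mode (now at pos=36)
pos=37: ERROR — unrecognized char '@'

Answer: 37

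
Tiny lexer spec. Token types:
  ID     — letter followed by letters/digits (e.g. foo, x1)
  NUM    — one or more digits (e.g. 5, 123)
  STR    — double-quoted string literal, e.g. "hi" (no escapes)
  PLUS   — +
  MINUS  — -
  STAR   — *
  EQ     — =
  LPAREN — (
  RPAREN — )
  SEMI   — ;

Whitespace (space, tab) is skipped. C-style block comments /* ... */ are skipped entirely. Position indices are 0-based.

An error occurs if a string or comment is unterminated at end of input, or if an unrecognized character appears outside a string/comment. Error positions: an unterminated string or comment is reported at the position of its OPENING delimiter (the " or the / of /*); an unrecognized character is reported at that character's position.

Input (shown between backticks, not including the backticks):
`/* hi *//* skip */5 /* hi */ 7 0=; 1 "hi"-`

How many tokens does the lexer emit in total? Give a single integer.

Answer: 8

Derivation:
pos=0: enter COMMENT mode (saw '/*')
exit COMMENT mode (now at pos=8)
pos=8: enter COMMENT mode (saw '/*')
exit COMMENT mode (now at pos=18)
pos=18: emit NUM '5' (now at pos=19)
pos=20: enter COMMENT mode (saw '/*')
exit COMMENT mode (now at pos=28)
pos=29: emit NUM '7' (now at pos=30)
pos=31: emit NUM '0' (now at pos=32)
pos=32: emit EQ '='
pos=33: emit SEMI ';'
pos=35: emit NUM '1' (now at pos=36)
pos=37: enter STRING mode
pos=37: emit STR "hi" (now at pos=41)
pos=41: emit MINUS '-'
DONE. 8 tokens: [NUM, NUM, NUM, EQ, SEMI, NUM, STR, MINUS]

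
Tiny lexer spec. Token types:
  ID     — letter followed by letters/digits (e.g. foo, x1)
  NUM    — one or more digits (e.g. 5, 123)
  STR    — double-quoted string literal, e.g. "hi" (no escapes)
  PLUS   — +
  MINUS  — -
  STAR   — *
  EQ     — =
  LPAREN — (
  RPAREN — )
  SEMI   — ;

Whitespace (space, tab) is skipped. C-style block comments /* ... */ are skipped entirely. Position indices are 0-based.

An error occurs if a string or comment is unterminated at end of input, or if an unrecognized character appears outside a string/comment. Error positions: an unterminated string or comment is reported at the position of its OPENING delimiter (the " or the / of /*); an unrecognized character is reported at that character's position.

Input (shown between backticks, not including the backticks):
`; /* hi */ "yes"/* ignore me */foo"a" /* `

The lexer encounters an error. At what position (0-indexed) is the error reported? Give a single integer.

Answer: 38

Derivation:
pos=0: emit SEMI ';'
pos=2: enter COMMENT mode (saw '/*')
exit COMMENT mode (now at pos=10)
pos=11: enter STRING mode
pos=11: emit STR "yes" (now at pos=16)
pos=16: enter COMMENT mode (saw '/*')
exit COMMENT mode (now at pos=31)
pos=31: emit ID 'foo' (now at pos=34)
pos=34: enter STRING mode
pos=34: emit STR "a" (now at pos=37)
pos=38: enter COMMENT mode (saw '/*')
pos=38: ERROR — unterminated comment (reached EOF)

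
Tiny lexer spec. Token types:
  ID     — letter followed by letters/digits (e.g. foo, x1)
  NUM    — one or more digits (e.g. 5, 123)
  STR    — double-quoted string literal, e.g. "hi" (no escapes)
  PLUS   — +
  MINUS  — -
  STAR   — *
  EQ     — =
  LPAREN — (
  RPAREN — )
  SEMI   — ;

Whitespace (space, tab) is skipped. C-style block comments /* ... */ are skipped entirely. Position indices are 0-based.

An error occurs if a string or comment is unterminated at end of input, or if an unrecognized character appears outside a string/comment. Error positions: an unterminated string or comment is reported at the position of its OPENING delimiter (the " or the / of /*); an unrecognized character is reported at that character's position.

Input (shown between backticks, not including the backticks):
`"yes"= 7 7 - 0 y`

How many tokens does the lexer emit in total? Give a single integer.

Answer: 7

Derivation:
pos=0: enter STRING mode
pos=0: emit STR "yes" (now at pos=5)
pos=5: emit EQ '='
pos=7: emit NUM '7' (now at pos=8)
pos=9: emit NUM '7' (now at pos=10)
pos=11: emit MINUS '-'
pos=13: emit NUM '0' (now at pos=14)
pos=15: emit ID 'y' (now at pos=16)
DONE. 7 tokens: [STR, EQ, NUM, NUM, MINUS, NUM, ID]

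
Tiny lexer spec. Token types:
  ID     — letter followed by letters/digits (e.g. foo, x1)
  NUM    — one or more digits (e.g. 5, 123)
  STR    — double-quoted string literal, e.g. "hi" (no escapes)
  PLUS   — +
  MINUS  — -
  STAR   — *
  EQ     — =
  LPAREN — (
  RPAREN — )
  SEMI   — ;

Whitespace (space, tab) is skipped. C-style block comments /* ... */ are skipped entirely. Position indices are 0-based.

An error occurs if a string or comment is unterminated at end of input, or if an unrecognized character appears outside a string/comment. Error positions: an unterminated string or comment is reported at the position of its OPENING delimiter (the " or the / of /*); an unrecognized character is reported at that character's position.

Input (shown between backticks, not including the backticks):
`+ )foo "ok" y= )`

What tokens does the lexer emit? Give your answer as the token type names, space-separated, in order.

Answer: PLUS RPAREN ID STR ID EQ RPAREN

Derivation:
pos=0: emit PLUS '+'
pos=2: emit RPAREN ')'
pos=3: emit ID 'foo' (now at pos=6)
pos=7: enter STRING mode
pos=7: emit STR "ok" (now at pos=11)
pos=12: emit ID 'y' (now at pos=13)
pos=13: emit EQ '='
pos=15: emit RPAREN ')'
DONE. 7 tokens: [PLUS, RPAREN, ID, STR, ID, EQ, RPAREN]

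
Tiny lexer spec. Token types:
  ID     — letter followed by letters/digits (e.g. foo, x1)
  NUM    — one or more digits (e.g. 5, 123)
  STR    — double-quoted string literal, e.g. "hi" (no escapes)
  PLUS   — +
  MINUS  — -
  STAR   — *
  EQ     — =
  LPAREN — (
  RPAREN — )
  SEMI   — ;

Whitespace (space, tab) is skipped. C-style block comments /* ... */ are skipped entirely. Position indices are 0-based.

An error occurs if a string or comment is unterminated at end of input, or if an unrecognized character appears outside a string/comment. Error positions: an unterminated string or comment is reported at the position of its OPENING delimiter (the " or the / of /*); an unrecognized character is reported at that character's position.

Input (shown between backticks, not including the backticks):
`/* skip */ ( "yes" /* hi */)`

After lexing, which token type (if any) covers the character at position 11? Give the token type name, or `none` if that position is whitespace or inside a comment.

pos=0: enter COMMENT mode (saw '/*')
exit COMMENT mode (now at pos=10)
pos=11: emit LPAREN '('
pos=13: enter STRING mode
pos=13: emit STR "yes" (now at pos=18)
pos=19: enter COMMENT mode (saw '/*')
exit COMMENT mode (now at pos=27)
pos=27: emit RPAREN ')'
DONE. 3 tokens: [LPAREN, STR, RPAREN]
Position 11: char is '(' -> LPAREN

Answer: LPAREN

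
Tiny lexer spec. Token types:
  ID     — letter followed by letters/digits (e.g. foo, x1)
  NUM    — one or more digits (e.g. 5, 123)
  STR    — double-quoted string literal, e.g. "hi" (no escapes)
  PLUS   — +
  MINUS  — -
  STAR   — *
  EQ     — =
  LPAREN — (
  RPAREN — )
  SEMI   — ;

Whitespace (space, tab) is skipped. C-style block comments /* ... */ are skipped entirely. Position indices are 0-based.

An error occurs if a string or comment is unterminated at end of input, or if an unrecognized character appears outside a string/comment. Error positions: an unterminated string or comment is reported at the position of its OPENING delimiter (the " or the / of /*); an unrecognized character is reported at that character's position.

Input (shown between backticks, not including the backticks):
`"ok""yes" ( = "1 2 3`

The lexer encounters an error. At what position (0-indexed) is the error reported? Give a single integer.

Answer: 14

Derivation:
pos=0: enter STRING mode
pos=0: emit STR "ok" (now at pos=4)
pos=4: enter STRING mode
pos=4: emit STR "yes" (now at pos=9)
pos=10: emit LPAREN '('
pos=12: emit EQ '='
pos=14: enter STRING mode
pos=14: ERROR — unterminated string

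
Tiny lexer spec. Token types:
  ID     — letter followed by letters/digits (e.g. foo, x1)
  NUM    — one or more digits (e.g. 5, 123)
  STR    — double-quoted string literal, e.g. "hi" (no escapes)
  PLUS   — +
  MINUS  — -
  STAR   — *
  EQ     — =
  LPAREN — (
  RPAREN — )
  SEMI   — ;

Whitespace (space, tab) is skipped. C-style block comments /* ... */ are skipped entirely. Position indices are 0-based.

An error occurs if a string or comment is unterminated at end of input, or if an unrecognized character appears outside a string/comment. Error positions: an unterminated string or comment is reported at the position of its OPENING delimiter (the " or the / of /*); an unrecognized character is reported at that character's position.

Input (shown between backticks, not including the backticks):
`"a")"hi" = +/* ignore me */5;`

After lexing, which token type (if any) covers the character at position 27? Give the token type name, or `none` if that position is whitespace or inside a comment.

Answer: NUM

Derivation:
pos=0: enter STRING mode
pos=0: emit STR "a" (now at pos=3)
pos=3: emit RPAREN ')'
pos=4: enter STRING mode
pos=4: emit STR "hi" (now at pos=8)
pos=9: emit EQ '='
pos=11: emit PLUS '+'
pos=12: enter COMMENT mode (saw '/*')
exit COMMENT mode (now at pos=27)
pos=27: emit NUM '5' (now at pos=28)
pos=28: emit SEMI ';'
DONE. 7 tokens: [STR, RPAREN, STR, EQ, PLUS, NUM, SEMI]
Position 27: char is '5' -> NUM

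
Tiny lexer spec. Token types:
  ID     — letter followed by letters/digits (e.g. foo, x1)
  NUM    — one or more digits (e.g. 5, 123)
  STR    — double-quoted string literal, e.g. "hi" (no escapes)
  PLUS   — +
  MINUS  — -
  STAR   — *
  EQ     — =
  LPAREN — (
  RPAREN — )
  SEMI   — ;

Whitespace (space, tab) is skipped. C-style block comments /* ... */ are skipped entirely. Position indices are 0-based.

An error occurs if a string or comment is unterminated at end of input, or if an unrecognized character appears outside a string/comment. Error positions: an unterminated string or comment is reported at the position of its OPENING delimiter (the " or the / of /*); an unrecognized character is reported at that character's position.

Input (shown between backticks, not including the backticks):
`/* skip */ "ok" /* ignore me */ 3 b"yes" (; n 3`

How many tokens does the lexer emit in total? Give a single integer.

pos=0: enter COMMENT mode (saw '/*')
exit COMMENT mode (now at pos=10)
pos=11: enter STRING mode
pos=11: emit STR "ok" (now at pos=15)
pos=16: enter COMMENT mode (saw '/*')
exit COMMENT mode (now at pos=31)
pos=32: emit NUM '3' (now at pos=33)
pos=34: emit ID 'b' (now at pos=35)
pos=35: enter STRING mode
pos=35: emit STR "yes" (now at pos=40)
pos=41: emit LPAREN '('
pos=42: emit SEMI ';'
pos=44: emit ID 'n' (now at pos=45)
pos=46: emit NUM '3' (now at pos=47)
DONE. 8 tokens: [STR, NUM, ID, STR, LPAREN, SEMI, ID, NUM]

Answer: 8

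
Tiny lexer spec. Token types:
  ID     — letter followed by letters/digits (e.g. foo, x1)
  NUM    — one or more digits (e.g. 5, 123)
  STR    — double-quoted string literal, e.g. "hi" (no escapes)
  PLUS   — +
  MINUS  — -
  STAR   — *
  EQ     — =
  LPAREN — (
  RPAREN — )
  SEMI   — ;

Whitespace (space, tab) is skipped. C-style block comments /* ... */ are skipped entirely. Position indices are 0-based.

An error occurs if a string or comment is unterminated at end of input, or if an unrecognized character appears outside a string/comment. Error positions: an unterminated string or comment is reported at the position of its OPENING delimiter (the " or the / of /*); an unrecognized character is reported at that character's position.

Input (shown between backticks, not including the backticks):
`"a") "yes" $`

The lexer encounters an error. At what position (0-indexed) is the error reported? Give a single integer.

Answer: 11

Derivation:
pos=0: enter STRING mode
pos=0: emit STR "a" (now at pos=3)
pos=3: emit RPAREN ')'
pos=5: enter STRING mode
pos=5: emit STR "yes" (now at pos=10)
pos=11: ERROR — unrecognized char '$'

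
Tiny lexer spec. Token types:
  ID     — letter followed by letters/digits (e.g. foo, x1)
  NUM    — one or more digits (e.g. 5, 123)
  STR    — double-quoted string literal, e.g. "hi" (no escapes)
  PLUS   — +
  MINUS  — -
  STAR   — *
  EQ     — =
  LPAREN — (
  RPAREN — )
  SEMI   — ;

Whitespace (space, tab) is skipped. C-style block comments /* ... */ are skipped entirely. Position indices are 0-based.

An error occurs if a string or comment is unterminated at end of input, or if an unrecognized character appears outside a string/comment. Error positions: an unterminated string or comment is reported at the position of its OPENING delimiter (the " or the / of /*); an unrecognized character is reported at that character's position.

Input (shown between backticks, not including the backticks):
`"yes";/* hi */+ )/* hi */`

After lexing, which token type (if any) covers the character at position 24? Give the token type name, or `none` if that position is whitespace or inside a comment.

Answer: none

Derivation:
pos=0: enter STRING mode
pos=0: emit STR "yes" (now at pos=5)
pos=5: emit SEMI ';'
pos=6: enter COMMENT mode (saw '/*')
exit COMMENT mode (now at pos=14)
pos=14: emit PLUS '+'
pos=16: emit RPAREN ')'
pos=17: enter COMMENT mode (saw '/*')
exit COMMENT mode (now at pos=25)
DONE. 4 tokens: [STR, SEMI, PLUS, RPAREN]
Position 24: char is '/' -> none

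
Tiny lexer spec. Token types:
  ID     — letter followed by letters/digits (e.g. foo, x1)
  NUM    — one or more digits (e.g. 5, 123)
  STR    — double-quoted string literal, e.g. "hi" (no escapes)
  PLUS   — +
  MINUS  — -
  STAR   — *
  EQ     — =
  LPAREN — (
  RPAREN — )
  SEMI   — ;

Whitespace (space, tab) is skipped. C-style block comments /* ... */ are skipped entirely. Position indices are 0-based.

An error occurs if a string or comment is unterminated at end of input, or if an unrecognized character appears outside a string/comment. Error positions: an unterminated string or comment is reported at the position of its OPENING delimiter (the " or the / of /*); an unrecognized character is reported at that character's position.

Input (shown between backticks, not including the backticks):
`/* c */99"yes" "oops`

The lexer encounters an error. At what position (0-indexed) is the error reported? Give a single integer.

Answer: 15

Derivation:
pos=0: enter COMMENT mode (saw '/*')
exit COMMENT mode (now at pos=7)
pos=7: emit NUM '99' (now at pos=9)
pos=9: enter STRING mode
pos=9: emit STR "yes" (now at pos=14)
pos=15: enter STRING mode
pos=15: ERROR — unterminated string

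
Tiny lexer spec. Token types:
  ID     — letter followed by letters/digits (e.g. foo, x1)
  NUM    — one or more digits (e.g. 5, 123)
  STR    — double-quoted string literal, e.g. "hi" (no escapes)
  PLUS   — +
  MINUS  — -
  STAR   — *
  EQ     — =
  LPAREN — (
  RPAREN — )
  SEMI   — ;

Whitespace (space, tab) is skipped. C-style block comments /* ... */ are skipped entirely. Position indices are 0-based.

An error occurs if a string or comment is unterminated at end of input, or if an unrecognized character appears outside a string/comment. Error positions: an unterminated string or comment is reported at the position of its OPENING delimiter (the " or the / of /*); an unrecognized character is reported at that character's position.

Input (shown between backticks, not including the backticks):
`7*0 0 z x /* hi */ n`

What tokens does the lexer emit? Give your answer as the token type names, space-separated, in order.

Answer: NUM STAR NUM NUM ID ID ID

Derivation:
pos=0: emit NUM '7' (now at pos=1)
pos=1: emit STAR '*'
pos=2: emit NUM '0' (now at pos=3)
pos=4: emit NUM '0' (now at pos=5)
pos=6: emit ID 'z' (now at pos=7)
pos=8: emit ID 'x' (now at pos=9)
pos=10: enter COMMENT mode (saw '/*')
exit COMMENT mode (now at pos=18)
pos=19: emit ID 'n' (now at pos=20)
DONE. 7 tokens: [NUM, STAR, NUM, NUM, ID, ID, ID]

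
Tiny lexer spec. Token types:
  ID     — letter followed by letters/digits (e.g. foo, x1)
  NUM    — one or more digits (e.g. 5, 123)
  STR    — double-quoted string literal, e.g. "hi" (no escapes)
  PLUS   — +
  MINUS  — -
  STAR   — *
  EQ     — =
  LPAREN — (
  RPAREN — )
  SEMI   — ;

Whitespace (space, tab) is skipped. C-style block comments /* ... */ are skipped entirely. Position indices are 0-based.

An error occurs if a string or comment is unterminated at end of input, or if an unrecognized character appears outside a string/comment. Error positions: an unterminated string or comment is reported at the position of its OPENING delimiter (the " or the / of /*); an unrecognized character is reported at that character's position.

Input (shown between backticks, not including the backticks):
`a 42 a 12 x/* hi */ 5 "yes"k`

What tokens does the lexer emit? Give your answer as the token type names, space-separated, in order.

pos=0: emit ID 'a' (now at pos=1)
pos=2: emit NUM '42' (now at pos=4)
pos=5: emit ID 'a' (now at pos=6)
pos=7: emit NUM '12' (now at pos=9)
pos=10: emit ID 'x' (now at pos=11)
pos=11: enter COMMENT mode (saw '/*')
exit COMMENT mode (now at pos=19)
pos=20: emit NUM '5' (now at pos=21)
pos=22: enter STRING mode
pos=22: emit STR "yes" (now at pos=27)
pos=27: emit ID 'k' (now at pos=28)
DONE. 8 tokens: [ID, NUM, ID, NUM, ID, NUM, STR, ID]

Answer: ID NUM ID NUM ID NUM STR ID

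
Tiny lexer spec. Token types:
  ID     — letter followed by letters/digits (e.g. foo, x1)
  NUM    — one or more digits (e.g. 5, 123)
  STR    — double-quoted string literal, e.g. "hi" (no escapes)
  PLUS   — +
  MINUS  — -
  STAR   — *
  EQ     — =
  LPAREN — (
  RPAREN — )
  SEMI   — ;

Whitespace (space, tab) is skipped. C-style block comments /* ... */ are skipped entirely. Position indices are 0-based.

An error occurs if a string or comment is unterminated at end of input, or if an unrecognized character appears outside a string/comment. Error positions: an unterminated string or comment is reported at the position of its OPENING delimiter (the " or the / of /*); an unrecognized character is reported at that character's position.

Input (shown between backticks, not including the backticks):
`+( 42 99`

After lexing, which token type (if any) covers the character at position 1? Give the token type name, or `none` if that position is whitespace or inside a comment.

Answer: LPAREN

Derivation:
pos=0: emit PLUS '+'
pos=1: emit LPAREN '('
pos=3: emit NUM '42' (now at pos=5)
pos=6: emit NUM '99' (now at pos=8)
DONE. 4 tokens: [PLUS, LPAREN, NUM, NUM]
Position 1: char is '(' -> LPAREN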